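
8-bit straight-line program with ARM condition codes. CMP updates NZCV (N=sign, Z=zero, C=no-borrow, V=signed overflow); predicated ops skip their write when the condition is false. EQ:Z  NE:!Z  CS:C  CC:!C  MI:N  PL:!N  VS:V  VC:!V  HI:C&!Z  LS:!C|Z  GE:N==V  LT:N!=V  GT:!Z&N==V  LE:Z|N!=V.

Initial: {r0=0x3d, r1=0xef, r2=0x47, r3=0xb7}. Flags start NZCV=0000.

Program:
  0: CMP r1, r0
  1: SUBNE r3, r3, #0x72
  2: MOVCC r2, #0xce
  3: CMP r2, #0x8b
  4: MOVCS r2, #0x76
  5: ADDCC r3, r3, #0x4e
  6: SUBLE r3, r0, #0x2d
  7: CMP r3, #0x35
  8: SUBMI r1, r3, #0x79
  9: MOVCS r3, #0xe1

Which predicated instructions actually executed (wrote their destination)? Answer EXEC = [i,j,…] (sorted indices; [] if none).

EXEC = [1,5,9]

0: ✓ CMP  NZCV=1010
1: ✓ SUBNE  r3←0x45
2: · MOVCC
3: ✓ CMP  NZCV=1001
4: · MOVCS
5: ✓ ADDCC  r3←0x93
6: · SUBLE
7: ✓ CMP  NZCV=0011
8: · SUBMI
9: ✓ MOVCS  r3←0xe1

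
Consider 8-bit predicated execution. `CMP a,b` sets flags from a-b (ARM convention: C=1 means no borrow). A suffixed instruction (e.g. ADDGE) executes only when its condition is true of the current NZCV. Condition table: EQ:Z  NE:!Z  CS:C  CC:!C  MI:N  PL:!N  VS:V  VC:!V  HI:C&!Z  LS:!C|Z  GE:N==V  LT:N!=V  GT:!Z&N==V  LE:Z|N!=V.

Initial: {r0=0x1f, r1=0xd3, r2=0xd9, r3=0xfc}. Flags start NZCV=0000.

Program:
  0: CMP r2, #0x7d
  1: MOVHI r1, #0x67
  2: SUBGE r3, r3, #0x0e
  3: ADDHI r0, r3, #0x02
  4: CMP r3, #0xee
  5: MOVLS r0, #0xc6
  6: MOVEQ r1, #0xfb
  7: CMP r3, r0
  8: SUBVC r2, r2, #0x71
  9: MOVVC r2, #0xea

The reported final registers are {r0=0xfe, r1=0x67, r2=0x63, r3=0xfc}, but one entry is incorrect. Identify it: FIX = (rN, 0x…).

FIX = (r2, 0xea)

0: ✓ CMP  NZCV=0011
1: ✓ MOVHI  r1←0x67
2: · SUBGE
3: ✓ ADDHI  r0←0xfe
4: ✓ CMP  NZCV=0010
5: · MOVLS
6: · MOVEQ
7: ✓ CMP  NZCV=1000
8: ✓ SUBVC  r2←0x68
9: ✓ MOVVC  r2←0xea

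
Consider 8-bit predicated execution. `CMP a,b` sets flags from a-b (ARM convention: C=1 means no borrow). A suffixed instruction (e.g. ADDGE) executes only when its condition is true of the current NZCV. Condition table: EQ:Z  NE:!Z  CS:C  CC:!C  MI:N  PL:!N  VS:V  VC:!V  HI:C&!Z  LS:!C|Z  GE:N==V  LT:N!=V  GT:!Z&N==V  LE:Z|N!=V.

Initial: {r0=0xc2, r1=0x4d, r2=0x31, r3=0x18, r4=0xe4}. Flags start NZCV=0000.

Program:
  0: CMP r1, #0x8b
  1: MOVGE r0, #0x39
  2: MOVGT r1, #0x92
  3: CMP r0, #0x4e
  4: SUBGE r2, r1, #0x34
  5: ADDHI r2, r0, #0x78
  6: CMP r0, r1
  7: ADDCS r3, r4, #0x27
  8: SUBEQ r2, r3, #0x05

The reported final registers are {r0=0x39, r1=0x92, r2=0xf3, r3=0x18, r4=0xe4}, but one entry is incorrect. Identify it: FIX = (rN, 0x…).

[0] flags=1001 → (cmp)
[1] flags=1001 GE?T → r0=0x39
[2] flags=1001 GT?T → r1=0x92
[3] flags=1000 → (cmp)
[4] flags=1000 GE?F → skip
[5] flags=1000 HI?F → skip
[6] flags=1001 → (cmp)
[7] flags=1001 CS?F → skip
[8] flags=1001 EQ?F → skip

FIX = (r2, 0x31)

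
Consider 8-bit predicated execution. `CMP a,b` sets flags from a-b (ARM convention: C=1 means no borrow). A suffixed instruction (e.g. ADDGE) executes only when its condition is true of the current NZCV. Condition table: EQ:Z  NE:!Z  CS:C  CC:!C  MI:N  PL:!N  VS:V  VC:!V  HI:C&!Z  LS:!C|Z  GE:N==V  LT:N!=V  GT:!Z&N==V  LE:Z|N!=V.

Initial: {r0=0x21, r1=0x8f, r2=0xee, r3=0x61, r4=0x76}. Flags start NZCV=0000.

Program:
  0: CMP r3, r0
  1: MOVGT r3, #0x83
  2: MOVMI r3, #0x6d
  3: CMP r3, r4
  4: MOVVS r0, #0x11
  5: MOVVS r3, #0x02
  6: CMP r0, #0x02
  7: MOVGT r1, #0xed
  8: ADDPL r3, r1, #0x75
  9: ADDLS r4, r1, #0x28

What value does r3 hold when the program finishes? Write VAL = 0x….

VAL = 0x62

[0] flags=0010 → (cmp)
[1] flags=0010 GT?T → r3=0x83
[2] flags=0010 MI?F → skip
[3] flags=0011 → (cmp)
[4] flags=0011 VS?T → r0=0x11
[5] flags=0011 VS?T → r3=0x02
[6] flags=0010 → (cmp)
[7] flags=0010 GT?T → r1=0xed
[8] flags=0010 PL?T → r3=0x62
[9] flags=0010 LS?F → skip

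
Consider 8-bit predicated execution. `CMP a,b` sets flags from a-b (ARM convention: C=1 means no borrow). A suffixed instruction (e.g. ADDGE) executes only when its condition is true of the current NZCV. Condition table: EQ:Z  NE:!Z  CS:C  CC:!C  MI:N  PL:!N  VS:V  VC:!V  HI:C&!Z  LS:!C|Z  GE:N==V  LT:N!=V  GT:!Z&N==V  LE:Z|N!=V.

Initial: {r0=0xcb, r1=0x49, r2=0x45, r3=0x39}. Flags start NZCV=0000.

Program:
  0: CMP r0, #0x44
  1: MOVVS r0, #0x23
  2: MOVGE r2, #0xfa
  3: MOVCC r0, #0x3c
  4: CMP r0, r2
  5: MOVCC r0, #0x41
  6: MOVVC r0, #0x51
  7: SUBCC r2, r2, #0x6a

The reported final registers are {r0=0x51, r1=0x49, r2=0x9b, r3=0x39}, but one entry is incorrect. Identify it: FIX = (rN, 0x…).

0: ✓ CMP  NZCV=1010
1: · MOVVS
2: · MOVGE
3: · MOVCC
4: ✓ CMP  NZCV=1010
5: · MOVCC
6: ✓ MOVVC  r0←0x51
7: · SUBCC

FIX = (r2, 0x45)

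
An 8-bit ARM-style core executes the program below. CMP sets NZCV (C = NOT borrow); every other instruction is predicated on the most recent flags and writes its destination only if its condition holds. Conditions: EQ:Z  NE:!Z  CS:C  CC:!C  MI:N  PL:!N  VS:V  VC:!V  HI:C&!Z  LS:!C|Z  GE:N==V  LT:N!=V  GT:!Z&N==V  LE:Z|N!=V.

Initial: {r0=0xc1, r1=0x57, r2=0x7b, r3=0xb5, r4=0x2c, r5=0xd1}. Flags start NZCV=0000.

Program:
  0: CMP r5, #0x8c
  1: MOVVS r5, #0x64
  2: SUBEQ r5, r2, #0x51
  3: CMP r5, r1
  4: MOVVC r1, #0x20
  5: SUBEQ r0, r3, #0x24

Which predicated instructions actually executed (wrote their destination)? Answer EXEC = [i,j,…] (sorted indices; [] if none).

EXEC = []

0: ✓ CMP  NZCV=0010
1: · MOVVS
2: · SUBEQ
3: ✓ CMP  NZCV=0011
4: · MOVVC
5: · SUBEQ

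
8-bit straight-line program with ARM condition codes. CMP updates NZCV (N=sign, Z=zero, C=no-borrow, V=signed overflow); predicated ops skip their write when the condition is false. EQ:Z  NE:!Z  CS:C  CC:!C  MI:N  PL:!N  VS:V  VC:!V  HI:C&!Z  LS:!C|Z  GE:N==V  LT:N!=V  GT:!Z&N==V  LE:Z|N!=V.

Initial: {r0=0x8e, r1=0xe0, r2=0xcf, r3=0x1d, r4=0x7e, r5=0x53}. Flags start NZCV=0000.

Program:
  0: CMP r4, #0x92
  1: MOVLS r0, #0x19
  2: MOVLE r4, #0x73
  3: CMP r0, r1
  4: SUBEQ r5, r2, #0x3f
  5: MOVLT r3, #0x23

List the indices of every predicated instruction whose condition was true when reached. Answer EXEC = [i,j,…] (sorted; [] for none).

EXEC = [1]

[0] flags=1001 → (cmp)
[1] flags=1001 LS?T → r0=0x19
[2] flags=1001 LE?F → skip
[3] flags=0000 → (cmp)
[4] flags=0000 EQ?F → skip
[5] flags=0000 LT?F → skip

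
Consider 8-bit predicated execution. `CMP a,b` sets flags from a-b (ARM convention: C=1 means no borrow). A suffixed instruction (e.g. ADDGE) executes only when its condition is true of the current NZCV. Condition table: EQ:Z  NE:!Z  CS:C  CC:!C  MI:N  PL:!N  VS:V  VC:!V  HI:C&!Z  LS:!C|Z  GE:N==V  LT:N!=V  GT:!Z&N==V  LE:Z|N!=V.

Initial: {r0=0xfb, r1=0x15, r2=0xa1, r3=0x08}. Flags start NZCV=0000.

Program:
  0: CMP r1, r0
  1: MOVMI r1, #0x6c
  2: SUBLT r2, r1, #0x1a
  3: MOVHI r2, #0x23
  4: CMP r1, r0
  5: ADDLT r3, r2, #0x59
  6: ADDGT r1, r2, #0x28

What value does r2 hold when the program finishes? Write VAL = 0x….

VAL = 0xa1

0: ✓ CMP  NZCV=0000
1: · MOVMI
2: · SUBLT
3: · MOVHI
4: ✓ CMP  NZCV=0000
5: · ADDLT
6: ✓ ADDGT  r1←0xc9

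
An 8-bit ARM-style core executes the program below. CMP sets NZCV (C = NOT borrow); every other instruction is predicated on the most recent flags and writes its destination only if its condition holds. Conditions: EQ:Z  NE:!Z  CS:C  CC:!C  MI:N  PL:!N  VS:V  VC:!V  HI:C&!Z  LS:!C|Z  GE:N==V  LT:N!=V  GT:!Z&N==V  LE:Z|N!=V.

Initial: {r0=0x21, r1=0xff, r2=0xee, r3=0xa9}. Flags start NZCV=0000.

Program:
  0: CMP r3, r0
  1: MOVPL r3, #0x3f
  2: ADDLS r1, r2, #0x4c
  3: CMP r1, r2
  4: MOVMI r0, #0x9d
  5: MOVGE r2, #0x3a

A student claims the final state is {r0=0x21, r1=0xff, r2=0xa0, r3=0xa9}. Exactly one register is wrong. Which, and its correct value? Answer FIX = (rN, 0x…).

FIX = (r2, 0x3a)

0: ✓ CMP  NZCV=1010
1: · MOVPL
2: · ADDLS
3: ✓ CMP  NZCV=0010
4: · MOVMI
5: ✓ MOVGE  r2←0x3a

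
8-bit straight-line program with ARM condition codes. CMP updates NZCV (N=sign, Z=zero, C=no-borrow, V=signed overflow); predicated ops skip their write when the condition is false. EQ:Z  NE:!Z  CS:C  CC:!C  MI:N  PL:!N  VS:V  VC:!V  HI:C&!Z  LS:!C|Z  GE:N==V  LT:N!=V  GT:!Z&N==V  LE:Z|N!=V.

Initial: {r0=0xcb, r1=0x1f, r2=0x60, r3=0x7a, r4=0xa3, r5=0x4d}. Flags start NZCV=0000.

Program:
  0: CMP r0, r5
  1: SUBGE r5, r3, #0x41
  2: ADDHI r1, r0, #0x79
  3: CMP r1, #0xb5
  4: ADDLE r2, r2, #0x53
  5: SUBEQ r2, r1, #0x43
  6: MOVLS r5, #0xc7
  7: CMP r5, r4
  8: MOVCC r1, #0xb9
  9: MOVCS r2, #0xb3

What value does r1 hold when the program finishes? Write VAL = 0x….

VAL = 0x44

0: ✓ CMP  NZCV=0011
1: · SUBGE
2: ✓ ADDHI  r1←0x44
3: ✓ CMP  NZCV=1001
4: · ADDLE
5: · SUBEQ
6: ✓ MOVLS  r5←0xc7
7: ✓ CMP  NZCV=0010
8: · MOVCC
9: ✓ MOVCS  r2←0xb3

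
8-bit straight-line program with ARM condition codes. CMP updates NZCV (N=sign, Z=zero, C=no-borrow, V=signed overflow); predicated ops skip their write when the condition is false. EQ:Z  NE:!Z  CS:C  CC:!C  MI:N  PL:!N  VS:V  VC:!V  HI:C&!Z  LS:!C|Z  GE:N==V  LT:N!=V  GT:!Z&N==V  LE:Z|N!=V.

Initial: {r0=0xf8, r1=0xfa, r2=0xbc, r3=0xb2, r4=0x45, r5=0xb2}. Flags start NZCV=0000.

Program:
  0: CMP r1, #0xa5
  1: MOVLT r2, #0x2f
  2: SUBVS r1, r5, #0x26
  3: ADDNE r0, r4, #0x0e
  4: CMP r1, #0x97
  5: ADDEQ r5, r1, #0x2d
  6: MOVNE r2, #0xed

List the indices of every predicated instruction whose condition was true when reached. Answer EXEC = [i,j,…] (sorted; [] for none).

0: ✓ CMP  NZCV=0010
1: · MOVLT
2: · SUBVS
3: ✓ ADDNE  r0←0x53
4: ✓ CMP  NZCV=0010
5: · ADDEQ
6: ✓ MOVNE  r2←0xed

EXEC = [3,6]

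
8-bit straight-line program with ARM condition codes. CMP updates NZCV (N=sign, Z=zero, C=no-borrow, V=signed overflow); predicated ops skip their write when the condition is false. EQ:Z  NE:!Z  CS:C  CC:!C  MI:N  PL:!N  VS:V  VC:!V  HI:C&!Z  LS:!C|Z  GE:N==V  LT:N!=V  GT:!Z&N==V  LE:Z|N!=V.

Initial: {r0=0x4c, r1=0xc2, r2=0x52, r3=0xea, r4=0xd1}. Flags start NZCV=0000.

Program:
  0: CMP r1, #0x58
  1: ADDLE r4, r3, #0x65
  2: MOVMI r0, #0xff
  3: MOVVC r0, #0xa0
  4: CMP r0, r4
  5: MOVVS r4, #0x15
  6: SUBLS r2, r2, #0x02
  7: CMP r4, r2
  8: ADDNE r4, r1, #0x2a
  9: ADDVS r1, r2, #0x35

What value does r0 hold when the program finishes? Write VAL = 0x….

0: ✓ CMP  NZCV=0011
1: ✓ ADDLE  r4←0x4f
2: · MOVMI
3: · MOVVC
4: ✓ CMP  NZCV=1000
5: · MOVVS
6: ✓ SUBLS  r2←0x50
7: ✓ CMP  NZCV=1000
8: ✓ ADDNE  r4←0xec
9: · ADDVS

VAL = 0x4c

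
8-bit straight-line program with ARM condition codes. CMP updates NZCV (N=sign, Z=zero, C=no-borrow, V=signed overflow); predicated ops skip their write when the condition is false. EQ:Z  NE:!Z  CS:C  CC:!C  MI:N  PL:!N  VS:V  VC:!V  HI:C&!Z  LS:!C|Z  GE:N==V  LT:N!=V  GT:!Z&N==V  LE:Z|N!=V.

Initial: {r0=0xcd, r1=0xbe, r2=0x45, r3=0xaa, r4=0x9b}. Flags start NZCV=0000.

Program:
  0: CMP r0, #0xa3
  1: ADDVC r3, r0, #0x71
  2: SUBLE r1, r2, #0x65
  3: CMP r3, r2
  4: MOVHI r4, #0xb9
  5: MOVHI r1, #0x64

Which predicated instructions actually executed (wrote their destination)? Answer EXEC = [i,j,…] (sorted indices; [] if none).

[0] flags=0010 → (cmp)
[1] flags=0010 VC?T → r3=0x3e
[2] flags=0010 LE?F → skip
[3] flags=1000 → (cmp)
[4] flags=1000 HI?F → skip
[5] flags=1000 HI?F → skip

EXEC = [1]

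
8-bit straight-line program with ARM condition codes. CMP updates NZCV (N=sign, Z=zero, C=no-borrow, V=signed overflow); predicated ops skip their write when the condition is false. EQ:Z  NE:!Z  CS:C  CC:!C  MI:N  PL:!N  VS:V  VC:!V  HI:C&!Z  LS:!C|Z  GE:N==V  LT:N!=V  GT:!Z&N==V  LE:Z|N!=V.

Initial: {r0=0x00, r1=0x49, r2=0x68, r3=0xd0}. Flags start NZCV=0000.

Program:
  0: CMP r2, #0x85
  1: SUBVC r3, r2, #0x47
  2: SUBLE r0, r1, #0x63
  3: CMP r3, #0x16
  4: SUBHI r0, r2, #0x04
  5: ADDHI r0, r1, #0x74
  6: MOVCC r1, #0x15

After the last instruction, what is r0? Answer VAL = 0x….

VAL = 0xbd

0: ✓ CMP  NZCV=1001
1: · SUBVC
2: · SUBLE
3: ✓ CMP  NZCV=1010
4: ✓ SUBHI  r0←0x64
5: ✓ ADDHI  r0←0xbd
6: · MOVCC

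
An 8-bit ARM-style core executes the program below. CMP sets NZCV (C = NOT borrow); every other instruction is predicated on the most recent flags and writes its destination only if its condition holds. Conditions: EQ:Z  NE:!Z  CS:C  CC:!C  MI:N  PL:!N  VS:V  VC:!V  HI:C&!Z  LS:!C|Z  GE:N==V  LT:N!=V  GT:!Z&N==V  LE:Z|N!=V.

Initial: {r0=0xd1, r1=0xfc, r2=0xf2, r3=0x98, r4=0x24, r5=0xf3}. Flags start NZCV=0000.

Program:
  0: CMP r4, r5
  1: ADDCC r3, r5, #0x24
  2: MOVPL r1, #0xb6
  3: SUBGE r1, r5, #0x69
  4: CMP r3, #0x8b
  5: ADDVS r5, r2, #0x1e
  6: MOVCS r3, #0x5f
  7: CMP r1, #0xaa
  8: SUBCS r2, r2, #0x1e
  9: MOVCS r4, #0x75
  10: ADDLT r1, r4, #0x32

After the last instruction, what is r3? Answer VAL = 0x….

VAL = 0x17

0: ✓ CMP  NZCV=0000
1: ✓ ADDCC  r3←0x17
2: ✓ MOVPL  r1←0xb6
3: ✓ SUBGE  r1←0x8a
4: ✓ CMP  NZCV=1001
5: ✓ ADDVS  r5←0x10
6: · MOVCS
7: ✓ CMP  NZCV=1000
8: · SUBCS
9: · MOVCS
10: ✓ ADDLT  r1←0x56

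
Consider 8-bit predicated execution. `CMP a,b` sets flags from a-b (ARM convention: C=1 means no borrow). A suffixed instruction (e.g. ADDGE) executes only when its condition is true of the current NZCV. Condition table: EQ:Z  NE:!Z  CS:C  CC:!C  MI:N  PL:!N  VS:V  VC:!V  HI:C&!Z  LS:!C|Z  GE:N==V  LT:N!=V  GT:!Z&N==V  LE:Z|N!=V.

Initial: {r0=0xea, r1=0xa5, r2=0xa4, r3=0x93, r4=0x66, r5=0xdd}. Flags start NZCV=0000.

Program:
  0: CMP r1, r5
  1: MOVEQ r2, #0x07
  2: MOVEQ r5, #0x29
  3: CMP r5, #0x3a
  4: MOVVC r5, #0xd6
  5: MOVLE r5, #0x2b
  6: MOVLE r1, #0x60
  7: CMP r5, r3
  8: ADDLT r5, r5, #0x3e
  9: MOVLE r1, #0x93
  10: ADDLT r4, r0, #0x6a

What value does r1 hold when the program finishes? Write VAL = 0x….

[0] flags=1000 → (cmp)
[1] flags=1000 EQ?F → skip
[2] flags=1000 EQ?F → skip
[3] flags=1010 → (cmp)
[4] flags=1010 VC?T → r5=0xd6
[5] flags=1010 LE?T → r5=0x2b
[6] flags=1010 LE?T → r1=0x60
[7] flags=1001 → (cmp)
[8] flags=1001 LT?F → skip
[9] flags=1001 LE?F → skip
[10] flags=1001 LT?F → skip

VAL = 0x60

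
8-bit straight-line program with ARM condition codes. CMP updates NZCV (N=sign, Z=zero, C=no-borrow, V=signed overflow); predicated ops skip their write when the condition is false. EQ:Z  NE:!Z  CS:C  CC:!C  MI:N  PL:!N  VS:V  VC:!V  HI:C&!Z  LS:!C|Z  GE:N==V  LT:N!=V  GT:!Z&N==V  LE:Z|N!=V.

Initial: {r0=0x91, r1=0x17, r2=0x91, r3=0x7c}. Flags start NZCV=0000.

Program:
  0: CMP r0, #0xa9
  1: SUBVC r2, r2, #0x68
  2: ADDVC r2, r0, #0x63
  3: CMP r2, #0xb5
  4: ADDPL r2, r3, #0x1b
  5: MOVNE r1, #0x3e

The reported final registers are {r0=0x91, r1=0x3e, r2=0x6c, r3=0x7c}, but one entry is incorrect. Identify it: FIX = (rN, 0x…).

FIX = (r2, 0x97)

0: ✓ CMP  NZCV=1000
1: ✓ SUBVC  r2←0x29
2: ✓ ADDVC  r2←0xf4
3: ✓ CMP  NZCV=0010
4: ✓ ADDPL  r2←0x97
5: ✓ MOVNE  r1←0x3e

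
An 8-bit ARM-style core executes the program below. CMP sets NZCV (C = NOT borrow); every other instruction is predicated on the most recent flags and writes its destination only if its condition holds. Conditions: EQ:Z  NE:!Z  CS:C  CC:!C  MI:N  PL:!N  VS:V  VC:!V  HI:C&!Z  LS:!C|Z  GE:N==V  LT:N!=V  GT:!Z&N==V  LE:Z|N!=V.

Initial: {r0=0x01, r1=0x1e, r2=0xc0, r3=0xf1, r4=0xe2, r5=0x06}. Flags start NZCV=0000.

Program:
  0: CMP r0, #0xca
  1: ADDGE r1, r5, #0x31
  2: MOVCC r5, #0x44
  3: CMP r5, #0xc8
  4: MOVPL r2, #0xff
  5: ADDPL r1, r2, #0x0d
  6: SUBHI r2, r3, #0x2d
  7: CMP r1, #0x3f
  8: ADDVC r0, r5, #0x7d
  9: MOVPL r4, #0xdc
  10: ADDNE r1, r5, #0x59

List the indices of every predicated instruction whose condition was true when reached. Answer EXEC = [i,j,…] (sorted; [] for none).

0: ✓ CMP  NZCV=0000
1: ✓ ADDGE  r1←0x37
2: ✓ MOVCC  r5←0x44
3: ✓ CMP  NZCV=0000
4: ✓ MOVPL  r2←0xff
5: ✓ ADDPL  r1←0x0c
6: · SUBHI
7: ✓ CMP  NZCV=1000
8: ✓ ADDVC  r0←0xc1
9: · MOVPL
10: ✓ ADDNE  r1←0x9d

EXEC = [1,2,4,5,8,10]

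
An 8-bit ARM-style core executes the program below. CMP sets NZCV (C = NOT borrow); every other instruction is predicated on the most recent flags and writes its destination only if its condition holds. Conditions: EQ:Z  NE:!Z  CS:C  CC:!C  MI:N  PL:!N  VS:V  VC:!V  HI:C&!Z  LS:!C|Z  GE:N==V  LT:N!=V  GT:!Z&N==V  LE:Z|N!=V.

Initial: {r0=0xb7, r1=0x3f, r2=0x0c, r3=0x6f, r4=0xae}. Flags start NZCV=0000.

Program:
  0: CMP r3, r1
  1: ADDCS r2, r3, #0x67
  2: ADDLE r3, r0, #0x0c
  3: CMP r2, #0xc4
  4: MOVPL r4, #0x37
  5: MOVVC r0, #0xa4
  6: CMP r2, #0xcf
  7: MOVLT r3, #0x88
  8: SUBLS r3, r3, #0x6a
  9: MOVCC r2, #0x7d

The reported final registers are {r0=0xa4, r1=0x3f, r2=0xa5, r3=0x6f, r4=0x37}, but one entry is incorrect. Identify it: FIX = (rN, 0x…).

FIX = (r2, 0xd6)

0: ✓ CMP  NZCV=0010
1: ✓ ADDCS  r2←0xd6
2: · ADDLE
3: ✓ CMP  NZCV=0010
4: ✓ MOVPL  r4←0x37
5: ✓ MOVVC  r0←0xa4
6: ✓ CMP  NZCV=0010
7: · MOVLT
8: · SUBLS
9: · MOVCC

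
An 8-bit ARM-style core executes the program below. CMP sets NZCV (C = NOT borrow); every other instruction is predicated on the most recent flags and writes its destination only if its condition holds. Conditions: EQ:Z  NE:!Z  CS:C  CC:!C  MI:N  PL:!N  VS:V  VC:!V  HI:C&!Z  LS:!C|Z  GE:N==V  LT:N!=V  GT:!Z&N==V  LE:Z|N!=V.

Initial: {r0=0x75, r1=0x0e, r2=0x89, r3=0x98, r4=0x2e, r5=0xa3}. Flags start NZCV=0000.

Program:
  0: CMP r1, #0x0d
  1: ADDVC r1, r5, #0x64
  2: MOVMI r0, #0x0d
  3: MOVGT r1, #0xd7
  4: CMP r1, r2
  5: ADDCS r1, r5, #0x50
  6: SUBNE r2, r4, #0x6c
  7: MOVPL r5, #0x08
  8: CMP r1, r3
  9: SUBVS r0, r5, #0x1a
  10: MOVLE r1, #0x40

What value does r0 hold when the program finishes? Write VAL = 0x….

[0] flags=0010 → (cmp)
[1] flags=0010 VC?T → r1=0x07
[2] flags=0010 MI?F → skip
[3] flags=0010 GT?T → r1=0xd7
[4] flags=0010 → (cmp)
[5] flags=0010 CS?T → r1=0xf3
[6] flags=0010 NE?T → r2=0xc2
[7] flags=0010 PL?T → r5=0x08
[8] flags=0010 → (cmp)
[9] flags=0010 VS?F → skip
[10] flags=0010 LE?F → skip

VAL = 0x75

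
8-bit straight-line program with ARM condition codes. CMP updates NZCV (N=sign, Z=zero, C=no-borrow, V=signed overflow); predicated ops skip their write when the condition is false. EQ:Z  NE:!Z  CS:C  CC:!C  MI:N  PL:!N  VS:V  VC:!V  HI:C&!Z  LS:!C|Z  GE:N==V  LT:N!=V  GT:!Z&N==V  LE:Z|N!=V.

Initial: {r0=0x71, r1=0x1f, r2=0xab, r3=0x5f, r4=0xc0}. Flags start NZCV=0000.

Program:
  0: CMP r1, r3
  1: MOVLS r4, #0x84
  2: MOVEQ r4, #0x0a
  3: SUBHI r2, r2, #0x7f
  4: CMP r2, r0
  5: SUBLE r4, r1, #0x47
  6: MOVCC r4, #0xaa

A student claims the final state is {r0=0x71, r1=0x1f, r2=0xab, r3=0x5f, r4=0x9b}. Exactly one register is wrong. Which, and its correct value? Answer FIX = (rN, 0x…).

FIX = (r4, 0xd8)

[0] flags=1000 → (cmp)
[1] flags=1000 LS?T → r4=0x84
[2] flags=1000 EQ?F → skip
[3] flags=1000 HI?F → skip
[4] flags=0011 → (cmp)
[5] flags=0011 LE?T → r4=0xd8
[6] flags=0011 CC?F → skip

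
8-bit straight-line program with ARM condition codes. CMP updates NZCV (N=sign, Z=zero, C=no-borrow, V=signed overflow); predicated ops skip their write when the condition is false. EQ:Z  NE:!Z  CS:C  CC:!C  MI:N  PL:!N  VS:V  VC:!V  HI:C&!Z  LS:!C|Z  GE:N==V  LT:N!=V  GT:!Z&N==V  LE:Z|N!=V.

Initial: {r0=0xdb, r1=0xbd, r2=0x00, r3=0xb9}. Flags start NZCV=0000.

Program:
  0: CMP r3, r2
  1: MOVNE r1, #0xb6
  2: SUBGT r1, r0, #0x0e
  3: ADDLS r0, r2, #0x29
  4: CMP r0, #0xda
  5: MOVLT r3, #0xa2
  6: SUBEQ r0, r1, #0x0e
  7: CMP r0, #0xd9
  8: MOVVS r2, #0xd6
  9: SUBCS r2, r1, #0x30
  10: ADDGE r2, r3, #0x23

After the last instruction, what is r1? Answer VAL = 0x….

VAL = 0xb6

0: ✓ CMP  NZCV=1010
1: ✓ MOVNE  r1←0xb6
2: · SUBGT
3: · ADDLS
4: ✓ CMP  NZCV=0010
5: · MOVLT
6: · SUBEQ
7: ✓ CMP  NZCV=0010
8: · MOVVS
9: ✓ SUBCS  r2←0x86
10: ✓ ADDGE  r2←0xdc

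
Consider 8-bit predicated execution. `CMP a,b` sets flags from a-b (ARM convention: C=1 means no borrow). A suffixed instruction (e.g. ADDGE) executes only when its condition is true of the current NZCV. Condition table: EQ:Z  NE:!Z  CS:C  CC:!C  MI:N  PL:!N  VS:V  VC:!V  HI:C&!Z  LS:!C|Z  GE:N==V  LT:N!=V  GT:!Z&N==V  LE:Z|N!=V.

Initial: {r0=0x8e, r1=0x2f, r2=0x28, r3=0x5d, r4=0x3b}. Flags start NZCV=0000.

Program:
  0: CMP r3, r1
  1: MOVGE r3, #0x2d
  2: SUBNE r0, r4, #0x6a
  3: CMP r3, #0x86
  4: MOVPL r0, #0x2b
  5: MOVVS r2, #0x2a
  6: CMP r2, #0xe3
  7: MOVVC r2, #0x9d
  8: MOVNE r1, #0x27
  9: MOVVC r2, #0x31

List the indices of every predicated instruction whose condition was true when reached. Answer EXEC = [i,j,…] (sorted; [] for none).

EXEC = [1,2,5,7,8,9]

[0] flags=0010 → (cmp)
[1] flags=0010 GE?T → r3=0x2d
[2] flags=0010 NE?T → r0=0xd1
[3] flags=1001 → (cmp)
[4] flags=1001 PL?F → skip
[5] flags=1001 VS?T → r2=0x2a
[6] flags=0000 → (cmp)
[7] flags=0000 VC?T → r2=0x9d
[8] flags=0000 NE?T → r1=0x27
[9] flags=0000 VC?T → r2=0x31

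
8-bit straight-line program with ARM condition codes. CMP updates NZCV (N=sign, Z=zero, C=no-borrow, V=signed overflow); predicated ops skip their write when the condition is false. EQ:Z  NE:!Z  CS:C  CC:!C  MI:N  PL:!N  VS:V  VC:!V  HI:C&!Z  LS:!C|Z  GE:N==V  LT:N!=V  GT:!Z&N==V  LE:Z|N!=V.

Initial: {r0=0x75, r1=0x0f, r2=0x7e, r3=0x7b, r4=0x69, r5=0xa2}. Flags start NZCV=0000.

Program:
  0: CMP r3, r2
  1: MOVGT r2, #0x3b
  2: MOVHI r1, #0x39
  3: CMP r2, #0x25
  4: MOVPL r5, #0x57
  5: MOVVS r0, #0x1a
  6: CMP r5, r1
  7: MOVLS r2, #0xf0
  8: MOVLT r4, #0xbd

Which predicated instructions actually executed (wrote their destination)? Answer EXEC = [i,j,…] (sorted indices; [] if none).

EXEC = [4]

[0] flags=1000 → (cmp)
[1] flags=1000 GT?F → skip
[2] flags=1000 HI?F → skip
[3] flags=0010 → (cmp)
[4] flags=0010 PL?T → r5=0x57
[5] flags=0010 VS?F → skip
[6] flags=0010 → (cmp)
[7] flags=0010 LS?F → skip
[8] flags=0010 LT?F → skip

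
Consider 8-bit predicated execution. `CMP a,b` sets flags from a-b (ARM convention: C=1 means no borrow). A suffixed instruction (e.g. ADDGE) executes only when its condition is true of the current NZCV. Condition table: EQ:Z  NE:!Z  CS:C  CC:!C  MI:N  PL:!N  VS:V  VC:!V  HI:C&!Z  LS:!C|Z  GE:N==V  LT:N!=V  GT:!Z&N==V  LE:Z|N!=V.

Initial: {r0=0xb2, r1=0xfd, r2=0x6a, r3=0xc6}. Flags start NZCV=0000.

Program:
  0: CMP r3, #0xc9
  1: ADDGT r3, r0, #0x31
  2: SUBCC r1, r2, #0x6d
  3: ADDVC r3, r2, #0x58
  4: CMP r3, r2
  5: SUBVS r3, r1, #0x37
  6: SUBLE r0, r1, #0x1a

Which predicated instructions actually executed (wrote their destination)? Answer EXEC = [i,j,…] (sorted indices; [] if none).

0: ✓ CMP  NZCV=1000
1: · ADDGT
2: ✓ SUBCC  r1←0xfd
3: ✓ ADDVC  r3←0xc2
4: ✓ CMP  NZCV=0011
5: ✓ SUBVS  r3←0xc6
6: ✓ SUBLE  r0←0xe3

EXEC = [2,3,5,6]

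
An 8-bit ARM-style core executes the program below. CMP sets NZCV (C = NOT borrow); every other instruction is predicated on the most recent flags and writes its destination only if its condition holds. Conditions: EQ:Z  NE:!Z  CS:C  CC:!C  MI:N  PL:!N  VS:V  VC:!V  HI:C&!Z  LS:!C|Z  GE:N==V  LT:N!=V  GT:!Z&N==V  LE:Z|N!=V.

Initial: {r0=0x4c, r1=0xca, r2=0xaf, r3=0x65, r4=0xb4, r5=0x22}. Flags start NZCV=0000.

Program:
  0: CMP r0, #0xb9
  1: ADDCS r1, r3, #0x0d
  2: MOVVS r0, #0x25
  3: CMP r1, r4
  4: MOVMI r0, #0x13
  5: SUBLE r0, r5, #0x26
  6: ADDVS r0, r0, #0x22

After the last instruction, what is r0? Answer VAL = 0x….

VAL = 0x25

0: ✓ CMP  NZCV=1001
1: · ADDCS
2: ✓ MOVVS  r0←0x25
3: ✓ CMP  NZCV=0010
4: · MOVMI
5: · SUBLE
6: · ADDVS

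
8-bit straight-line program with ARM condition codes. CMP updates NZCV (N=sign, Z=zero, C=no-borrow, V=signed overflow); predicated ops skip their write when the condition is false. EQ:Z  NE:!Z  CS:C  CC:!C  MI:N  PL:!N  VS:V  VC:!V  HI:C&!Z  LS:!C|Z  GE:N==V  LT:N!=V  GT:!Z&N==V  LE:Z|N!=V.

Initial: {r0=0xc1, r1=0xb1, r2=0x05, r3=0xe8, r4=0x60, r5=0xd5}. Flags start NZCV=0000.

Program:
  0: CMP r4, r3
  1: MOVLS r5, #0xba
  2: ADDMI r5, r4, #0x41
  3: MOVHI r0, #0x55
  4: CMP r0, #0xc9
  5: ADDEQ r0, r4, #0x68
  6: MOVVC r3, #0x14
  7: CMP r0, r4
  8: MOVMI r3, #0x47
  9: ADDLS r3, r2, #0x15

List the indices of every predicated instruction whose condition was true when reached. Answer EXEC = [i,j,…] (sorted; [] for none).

EXEC = [1,6]

0: ✓ CMP  NZCV=0000
1: ✓ MOVLS  r5←0xba
2: · ADDMI
3: · MOVHI
4: ✓ CMP  NZCV=1000
5: · ADDEQ
6: ✓ MOVVC  r3←0x14
7: ✓ CMP  NZCV=0011
8: · MOVMI
9: · ADDLS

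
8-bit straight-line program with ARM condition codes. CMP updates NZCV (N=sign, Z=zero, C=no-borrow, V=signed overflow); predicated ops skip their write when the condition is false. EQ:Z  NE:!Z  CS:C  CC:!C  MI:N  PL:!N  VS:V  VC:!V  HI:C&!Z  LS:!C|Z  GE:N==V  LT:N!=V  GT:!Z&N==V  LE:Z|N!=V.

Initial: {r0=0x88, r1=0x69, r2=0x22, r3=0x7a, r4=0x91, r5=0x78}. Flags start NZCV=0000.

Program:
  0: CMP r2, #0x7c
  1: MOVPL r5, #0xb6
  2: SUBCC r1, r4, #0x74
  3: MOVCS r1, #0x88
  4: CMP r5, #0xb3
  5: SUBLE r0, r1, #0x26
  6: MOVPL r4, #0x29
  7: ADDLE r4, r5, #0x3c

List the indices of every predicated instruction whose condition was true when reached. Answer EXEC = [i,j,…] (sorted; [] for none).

EXEC = [2]

[0] flags=1000 → (cmp)
[1] flags=1000 PL?F → skip
[2] flags=1000 CC?T → r1=0x1d
[3] flags=1000 CS?F → skip
[4] flags=1001 → (cmp)
[5] flags=1001 LE?F → skip
[6] flags=1001 PL?F → skip
[7] flags=1001 LE?F → skip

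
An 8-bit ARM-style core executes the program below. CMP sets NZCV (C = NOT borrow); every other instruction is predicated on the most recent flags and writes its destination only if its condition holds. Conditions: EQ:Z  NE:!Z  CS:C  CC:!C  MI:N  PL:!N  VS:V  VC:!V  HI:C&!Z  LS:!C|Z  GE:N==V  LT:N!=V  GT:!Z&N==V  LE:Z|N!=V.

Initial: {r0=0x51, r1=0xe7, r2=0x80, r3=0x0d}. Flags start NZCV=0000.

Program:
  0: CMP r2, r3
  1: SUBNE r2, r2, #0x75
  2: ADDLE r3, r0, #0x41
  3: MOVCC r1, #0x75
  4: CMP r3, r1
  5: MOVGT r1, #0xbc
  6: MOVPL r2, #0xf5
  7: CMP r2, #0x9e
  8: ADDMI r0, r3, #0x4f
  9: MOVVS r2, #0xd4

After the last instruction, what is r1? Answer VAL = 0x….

0: ✓ CMP  NZCV=0011
1: ✓ SUBNE  r2←0x0b
2: ✓ ADDLE  r3←0x92
3: · MOVCC
4: ✓ CMP  NZCV=1000
5: · MOVGT
6: · MOVPL
7: ✓ CMP  NZCV=0000
8: · ADDMI
9: · MOVVS

VAL = 0xe7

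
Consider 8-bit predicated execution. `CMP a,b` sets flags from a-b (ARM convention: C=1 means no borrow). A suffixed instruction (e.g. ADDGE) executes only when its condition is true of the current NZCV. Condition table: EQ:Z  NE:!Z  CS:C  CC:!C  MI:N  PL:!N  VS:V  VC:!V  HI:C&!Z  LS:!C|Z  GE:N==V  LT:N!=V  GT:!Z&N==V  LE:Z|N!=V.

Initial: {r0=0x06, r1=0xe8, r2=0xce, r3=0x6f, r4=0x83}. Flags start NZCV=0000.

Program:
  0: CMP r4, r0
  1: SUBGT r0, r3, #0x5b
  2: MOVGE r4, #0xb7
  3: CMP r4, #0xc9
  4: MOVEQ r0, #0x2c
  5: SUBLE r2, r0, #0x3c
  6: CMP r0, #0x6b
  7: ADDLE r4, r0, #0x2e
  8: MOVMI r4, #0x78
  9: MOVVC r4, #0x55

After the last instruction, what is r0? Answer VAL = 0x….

VAL = 0x06

[0] flags=0011 → (cmp)
[1] flags=0011 GT?F → skip
[2] flags=0011 GE?F → skip
[3] flags=1000 → (cmp)
[4] flags=1000 EQ?F → skip
[5] flags=1000 LE?T → r2=0xca
[6] flags=1000 → (cmp)
[7] flags=1000 LE?T → r4=0x34
[8] flags=1000 MI?T → r4=0x78
[9] flags=1000 VC?T → r4=0x55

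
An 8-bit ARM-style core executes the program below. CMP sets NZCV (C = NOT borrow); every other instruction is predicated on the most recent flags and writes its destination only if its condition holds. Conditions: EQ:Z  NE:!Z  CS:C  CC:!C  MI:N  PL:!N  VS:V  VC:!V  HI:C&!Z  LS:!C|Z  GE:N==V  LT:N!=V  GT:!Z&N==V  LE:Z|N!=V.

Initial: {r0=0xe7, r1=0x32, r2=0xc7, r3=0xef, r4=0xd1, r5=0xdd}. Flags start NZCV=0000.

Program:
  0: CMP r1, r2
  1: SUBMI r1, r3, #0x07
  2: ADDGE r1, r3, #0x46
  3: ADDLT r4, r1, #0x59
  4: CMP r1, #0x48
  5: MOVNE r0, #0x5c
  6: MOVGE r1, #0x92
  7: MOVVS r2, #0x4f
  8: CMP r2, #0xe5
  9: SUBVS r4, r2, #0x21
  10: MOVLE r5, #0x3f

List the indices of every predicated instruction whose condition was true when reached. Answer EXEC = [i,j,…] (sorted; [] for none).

EXEC = [2,5,10]

[0] flags=0000 → (cmp)
[1] flags=0000 MI?F → skip
[2] flags=0000 GE?T → r1=0x35
[3] flags=0000 LT?F → skip
[4] flags=1000 → (cmp)
[5] flags=1000 NE?T → r0=0x5c
[6] flags=1000 GE?F → skip
[7] flags=1000 VS?F → skip
[8] flags=1000 → (cmp)
[9] flags=1000 VS?F → skip
[10] flags=1000 LE?T → r5=0x3f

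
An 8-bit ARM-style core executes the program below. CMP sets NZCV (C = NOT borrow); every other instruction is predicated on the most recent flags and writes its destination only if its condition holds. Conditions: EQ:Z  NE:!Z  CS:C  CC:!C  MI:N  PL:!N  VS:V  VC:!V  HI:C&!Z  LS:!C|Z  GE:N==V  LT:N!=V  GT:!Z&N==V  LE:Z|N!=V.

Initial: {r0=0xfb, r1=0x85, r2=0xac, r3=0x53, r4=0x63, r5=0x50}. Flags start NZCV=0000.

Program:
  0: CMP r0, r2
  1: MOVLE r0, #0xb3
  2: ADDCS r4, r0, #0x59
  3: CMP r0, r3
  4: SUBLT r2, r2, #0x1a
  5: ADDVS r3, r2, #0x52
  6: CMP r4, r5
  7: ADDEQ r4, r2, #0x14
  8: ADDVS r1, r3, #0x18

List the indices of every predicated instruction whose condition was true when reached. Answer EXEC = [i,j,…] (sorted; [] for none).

EXEC = [2,4]

[0] flags=0010 → (cmp)
[1] flags=0010 LE?F → skip
[2] flags=0010 CS?T → r4=0x54
[3] flags=1010 → (cmp)
[4] flags=1010 LT?T → r2=0x92
[5] flags=1010 VS?F → skip
[6] flags=0010 → (cmp)
[7] flags=0010 EQ?F → skip
[8] flags=0010 VS?F → skip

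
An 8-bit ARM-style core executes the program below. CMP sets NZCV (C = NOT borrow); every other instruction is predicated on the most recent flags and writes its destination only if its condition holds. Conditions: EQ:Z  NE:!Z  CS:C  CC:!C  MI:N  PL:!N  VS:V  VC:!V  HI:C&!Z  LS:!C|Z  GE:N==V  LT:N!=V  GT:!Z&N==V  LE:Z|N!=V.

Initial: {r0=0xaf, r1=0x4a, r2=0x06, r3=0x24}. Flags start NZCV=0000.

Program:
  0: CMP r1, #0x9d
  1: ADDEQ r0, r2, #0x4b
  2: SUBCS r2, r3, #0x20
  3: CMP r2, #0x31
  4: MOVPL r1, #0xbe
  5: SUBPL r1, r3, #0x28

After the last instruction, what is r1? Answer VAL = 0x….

0: ✓ CMP  NZCV=1001
1: · ADDEQ
2: · SUBCS
3: ✓ CMP  NZCV=1000
4: · MOVPL
5: · SUBPL

VAL = 0x4a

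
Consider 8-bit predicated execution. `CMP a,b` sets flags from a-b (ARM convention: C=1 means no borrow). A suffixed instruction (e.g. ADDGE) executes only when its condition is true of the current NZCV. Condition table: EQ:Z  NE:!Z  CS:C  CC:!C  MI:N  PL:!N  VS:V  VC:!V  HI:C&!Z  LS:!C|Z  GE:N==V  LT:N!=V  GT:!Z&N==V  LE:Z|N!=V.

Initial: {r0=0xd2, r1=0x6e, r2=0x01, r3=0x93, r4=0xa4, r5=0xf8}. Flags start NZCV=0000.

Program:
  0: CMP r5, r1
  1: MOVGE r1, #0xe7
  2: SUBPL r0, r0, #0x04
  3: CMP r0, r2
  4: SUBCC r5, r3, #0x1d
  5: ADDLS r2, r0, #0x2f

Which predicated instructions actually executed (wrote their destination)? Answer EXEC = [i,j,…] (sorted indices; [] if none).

EXEC = []

[0] flags=1010 → (cmp)
[1] flags=1010 GE?F → skip
[2] flags=1010 PL?F → skip
[3] flags=1010 → (cmp)
[4] flags=1010 CC?F → skip
[5] flags=1010 LS?F → skip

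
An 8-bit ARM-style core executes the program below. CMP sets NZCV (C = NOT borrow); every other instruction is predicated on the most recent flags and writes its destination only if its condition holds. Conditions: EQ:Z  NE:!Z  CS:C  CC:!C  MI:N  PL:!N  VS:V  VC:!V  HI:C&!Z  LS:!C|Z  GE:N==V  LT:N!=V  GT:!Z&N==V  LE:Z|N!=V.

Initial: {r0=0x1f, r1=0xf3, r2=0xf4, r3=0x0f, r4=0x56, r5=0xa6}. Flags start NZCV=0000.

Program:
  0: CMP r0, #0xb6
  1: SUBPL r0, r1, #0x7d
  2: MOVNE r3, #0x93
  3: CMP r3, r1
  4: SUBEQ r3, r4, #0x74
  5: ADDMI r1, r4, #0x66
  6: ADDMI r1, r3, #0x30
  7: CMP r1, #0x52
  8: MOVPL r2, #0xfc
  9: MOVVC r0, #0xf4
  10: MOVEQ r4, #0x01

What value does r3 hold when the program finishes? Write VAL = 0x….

VAL = 0x93

[0] flags=0000 → (cmp)
[1] flags=0000 PL?T → r0=0x76
[2] flags=0000 NE?T → r3=0x93
[3] flags=1000 → (cmp)
[4] flags=1000 EQ?F → skip
[5] flags=1000 MI?T → r1=0xbc
[6] flags=1000 MI?T → r1=0xc3
[7] flags=0011 → (cmp)
[8] flags=0011 PL?T → r2=0xfc
[9] flags=0011 VC?F → skip
[10] flags=0011 EQ?F → skip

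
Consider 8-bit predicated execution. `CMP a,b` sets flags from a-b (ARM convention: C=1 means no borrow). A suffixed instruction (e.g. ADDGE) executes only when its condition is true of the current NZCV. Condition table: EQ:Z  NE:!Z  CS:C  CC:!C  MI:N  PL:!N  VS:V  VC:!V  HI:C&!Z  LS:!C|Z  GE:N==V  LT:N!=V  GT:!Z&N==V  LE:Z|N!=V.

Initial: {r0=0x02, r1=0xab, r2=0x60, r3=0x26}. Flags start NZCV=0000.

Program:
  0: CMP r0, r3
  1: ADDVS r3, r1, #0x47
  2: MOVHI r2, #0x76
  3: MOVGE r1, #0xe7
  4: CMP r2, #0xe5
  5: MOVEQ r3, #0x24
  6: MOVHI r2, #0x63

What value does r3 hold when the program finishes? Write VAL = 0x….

[0] flags=1000 → (cmp)
[1] flags=1000 VS?F → skip
[2] flags=1000 HI?F → skip
[3] flags=1000 GE?F → skip
[4] flags=0000 → (cmp)
[5] flags=0000 EQ?F → skip
[6] flags=0000 HI?F → skip

VAL = 0x26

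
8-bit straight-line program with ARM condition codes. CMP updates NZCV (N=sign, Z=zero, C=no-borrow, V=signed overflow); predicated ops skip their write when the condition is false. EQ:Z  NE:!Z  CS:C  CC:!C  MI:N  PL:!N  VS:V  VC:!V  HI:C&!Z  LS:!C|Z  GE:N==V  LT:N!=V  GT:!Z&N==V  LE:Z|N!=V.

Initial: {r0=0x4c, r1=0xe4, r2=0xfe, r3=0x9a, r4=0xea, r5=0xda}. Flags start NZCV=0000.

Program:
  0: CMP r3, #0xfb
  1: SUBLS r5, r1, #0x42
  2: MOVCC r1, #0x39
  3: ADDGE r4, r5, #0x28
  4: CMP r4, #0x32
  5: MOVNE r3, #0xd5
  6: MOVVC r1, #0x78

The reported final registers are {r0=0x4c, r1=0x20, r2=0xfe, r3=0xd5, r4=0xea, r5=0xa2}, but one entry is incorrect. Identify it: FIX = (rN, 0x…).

[0] flags=1000 → (cmp)
[1] flags=1000 LS?T → r5=0xa2
[2] flags=1000 CC?T → r1=0x39
[3] flags=1000 GE?F → skip
[4] flags=1010 → (cmp)
[5] flags=1010 NE?T → r3=0xd5
[6] flags=1010 VC?T → r1=0x78

FIX = (r1, 0x78)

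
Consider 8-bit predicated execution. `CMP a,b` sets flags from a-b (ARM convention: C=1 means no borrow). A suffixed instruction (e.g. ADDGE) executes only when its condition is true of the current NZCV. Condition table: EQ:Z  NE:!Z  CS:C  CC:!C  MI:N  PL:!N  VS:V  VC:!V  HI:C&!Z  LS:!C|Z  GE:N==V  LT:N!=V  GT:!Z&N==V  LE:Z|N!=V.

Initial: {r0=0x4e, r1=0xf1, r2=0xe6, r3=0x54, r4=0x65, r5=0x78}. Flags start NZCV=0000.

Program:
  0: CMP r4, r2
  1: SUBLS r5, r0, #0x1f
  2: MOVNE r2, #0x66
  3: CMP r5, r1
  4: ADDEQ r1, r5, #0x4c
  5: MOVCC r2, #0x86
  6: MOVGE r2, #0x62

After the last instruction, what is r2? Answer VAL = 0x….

0: ✓ CMP  NZCV=0000
1: ✓ SUBLS  r5←0x2f
2: ✓ MOVNE  r2←0x66
3: ✓ CMP  NZCV=0000
4: · ADDEQ
5: ✓ MOVCC  r2←0x86
6: ✓ MOVGE  r2←0x62

VAL = 0x62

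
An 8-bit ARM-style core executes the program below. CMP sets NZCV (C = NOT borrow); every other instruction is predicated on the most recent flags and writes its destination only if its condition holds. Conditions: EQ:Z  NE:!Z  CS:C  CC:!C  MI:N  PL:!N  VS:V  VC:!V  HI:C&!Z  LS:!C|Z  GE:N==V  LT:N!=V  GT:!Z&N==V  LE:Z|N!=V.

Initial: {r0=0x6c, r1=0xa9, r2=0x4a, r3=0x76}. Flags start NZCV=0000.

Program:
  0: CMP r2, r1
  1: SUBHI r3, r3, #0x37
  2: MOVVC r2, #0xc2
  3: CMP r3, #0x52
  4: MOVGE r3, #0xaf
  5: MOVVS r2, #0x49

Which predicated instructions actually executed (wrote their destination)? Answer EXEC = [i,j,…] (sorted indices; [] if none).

0: ✓ CMP  NZCV=1001
1: · SUBHI
2: · MOVVC
3: ✓ CMP  NZCV=0010
4: ✓ MOVGE  r3←0xaf
5: · MOVVS

EXEC = [4]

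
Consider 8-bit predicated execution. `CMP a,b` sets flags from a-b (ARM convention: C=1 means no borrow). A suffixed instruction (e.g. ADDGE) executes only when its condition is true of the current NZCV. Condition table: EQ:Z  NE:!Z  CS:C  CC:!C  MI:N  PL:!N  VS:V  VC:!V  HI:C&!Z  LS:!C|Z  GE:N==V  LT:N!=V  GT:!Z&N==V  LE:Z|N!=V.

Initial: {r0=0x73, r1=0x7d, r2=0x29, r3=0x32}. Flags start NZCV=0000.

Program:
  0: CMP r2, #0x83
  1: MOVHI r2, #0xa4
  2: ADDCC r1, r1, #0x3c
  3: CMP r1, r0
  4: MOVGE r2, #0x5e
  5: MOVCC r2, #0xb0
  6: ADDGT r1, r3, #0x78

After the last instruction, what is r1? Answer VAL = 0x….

VAL = 0xb9

0: ✓ CMP  NZCV=1001
1: · MOVHI
2: ✓ ADDCC  r1←0xb9
3: ✓ CMP  NZCV=0011
4: · MOVGE
5: · MOVCC
6: · ADDGT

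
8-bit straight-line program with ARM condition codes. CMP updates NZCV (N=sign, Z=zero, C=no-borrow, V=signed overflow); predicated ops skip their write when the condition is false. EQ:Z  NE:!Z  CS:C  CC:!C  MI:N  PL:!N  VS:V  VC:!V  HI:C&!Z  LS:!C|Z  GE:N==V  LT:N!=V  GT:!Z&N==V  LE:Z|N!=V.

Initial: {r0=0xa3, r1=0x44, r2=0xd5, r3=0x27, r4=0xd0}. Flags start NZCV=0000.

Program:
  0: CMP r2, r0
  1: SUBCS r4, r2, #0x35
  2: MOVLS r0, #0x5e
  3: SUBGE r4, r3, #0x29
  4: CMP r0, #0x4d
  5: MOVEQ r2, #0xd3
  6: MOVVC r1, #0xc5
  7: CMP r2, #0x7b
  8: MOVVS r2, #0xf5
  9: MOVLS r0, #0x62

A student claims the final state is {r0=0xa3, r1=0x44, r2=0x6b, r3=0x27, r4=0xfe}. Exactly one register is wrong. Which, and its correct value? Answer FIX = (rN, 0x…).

[0] flags=0010 → (cmp)
[1] flags=0010 CS?T → r4=0xa0
[2] flags=0010 LS?F → skip
[3] flags=0010 GE?T → r4=0xfe
[4] flags=0011 → (cmp)
[5] flags=0011 EQ?F → skip
[6] flags=0011 VC?F → skip
[7] flags=0011 → (cmp)
[8] flags=0011 VS?T → r2=0xf5
[9] flags=0011 LS?F → skip

FIX = (r2, 0xf5)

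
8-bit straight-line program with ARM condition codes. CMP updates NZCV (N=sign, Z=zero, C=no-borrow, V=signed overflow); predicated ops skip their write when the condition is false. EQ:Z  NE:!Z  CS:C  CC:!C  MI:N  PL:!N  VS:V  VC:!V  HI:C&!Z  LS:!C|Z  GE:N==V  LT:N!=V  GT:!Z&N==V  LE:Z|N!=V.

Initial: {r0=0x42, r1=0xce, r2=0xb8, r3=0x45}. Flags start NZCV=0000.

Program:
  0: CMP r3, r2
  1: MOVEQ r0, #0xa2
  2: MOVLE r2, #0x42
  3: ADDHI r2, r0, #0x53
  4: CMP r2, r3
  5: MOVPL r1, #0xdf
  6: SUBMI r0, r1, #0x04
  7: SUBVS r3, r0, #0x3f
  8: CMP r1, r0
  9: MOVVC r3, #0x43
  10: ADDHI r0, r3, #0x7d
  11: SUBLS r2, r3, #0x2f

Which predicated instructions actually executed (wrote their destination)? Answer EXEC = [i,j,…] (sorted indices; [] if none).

EXEC = [5,7,9,10]

[0] flags=1001 → (cmp)
[1] flags=1001 EQ?F → skip
[2] flags=1001 LE?F → skip
[3] flags=1001 HI?F → skip
[4] flags=0011 → (cmp)
[5] flags=0011 PL?T → r1=0xdf
[6] flags=0011 MI?F → skip
[7] flags=0011 VS?T → r3=0x03
[8] flags=1010 → (cmp)
[9] flags=1010 VC?T → r3=0x43
[10] flags=1010 HI?T → r0=0xc0
[11] flags=1010 LS?F → skip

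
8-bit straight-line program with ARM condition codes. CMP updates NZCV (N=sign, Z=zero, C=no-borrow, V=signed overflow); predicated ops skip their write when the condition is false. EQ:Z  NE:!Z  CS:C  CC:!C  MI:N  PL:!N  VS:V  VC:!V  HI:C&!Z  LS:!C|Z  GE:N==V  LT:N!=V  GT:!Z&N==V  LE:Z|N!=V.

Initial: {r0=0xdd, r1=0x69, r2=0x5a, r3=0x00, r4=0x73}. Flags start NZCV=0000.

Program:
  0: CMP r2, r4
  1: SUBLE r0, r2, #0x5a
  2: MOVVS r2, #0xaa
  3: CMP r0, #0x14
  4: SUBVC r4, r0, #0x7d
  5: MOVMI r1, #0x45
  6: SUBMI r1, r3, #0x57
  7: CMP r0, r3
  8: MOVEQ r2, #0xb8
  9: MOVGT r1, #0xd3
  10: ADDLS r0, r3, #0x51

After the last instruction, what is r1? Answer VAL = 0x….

0: ✓ CMP  NZCV=1000
1: ✓ SUBLE  r0←0x00
2: · MOVVS
3: ✓ CMP  NZCV=1000
4: ✓ SUBVC  r4←0x83
5: ✓ MOVMI  r1←0x45
6: ✓ SUBMI  r1←0xa9
7: ✓ CMP  NZCV=0110
8: ✓ MOVEQ  r2←0xb8
9: · MOVGT
10: ✓ ADDLS  r0←0x51

VAL = 0xa9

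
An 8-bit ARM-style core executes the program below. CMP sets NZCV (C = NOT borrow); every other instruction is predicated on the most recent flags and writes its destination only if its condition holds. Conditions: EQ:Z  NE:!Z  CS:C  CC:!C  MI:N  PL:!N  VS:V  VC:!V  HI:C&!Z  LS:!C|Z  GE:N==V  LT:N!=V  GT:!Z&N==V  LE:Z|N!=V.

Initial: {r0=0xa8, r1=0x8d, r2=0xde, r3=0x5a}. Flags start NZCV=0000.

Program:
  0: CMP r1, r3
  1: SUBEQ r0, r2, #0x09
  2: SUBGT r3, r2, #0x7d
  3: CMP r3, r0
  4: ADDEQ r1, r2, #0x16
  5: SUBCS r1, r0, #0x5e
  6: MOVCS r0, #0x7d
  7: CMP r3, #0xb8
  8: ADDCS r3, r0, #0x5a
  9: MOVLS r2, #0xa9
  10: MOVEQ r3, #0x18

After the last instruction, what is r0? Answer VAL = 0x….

VAL = 0xa8

[0] flags=0011 → (cmp)
[1] flags=0011 EQ?F → skip
[2] flags=0011 GT?F → skip
[3] flags=1001 → (cmp)
[4] flags=1001 EQ?F → skip
[5] flags=1001 CS?F → skip
[6] flags=1001 CS?F → skip
[7] flags=1001 → (cmp)
[8] flags=1001 CS?F → skip
[9] flags=1001 LS?T → r2=0xa9
[10] flags=1001 EQ?F → skip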